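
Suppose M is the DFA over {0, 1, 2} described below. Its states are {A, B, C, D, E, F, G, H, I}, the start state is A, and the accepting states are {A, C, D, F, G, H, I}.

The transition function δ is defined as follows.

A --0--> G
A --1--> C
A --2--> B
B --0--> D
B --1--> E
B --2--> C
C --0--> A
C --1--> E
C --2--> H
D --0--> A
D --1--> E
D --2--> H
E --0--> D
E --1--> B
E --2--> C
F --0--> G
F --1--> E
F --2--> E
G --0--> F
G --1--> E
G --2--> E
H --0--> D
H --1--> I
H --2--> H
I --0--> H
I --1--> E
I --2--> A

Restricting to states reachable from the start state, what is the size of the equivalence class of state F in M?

Initial partition by acceptance: {A,C,D,F,G,H,I} | {B,E}.
Split {A,C,D,F,G,H,I} by δ(·,1) → {C,D,F,G,I} and {A,H}.
Refine {C,D,F,G,I} on symbol 0: members go to different blocks, giving {C,D,I} and {F,G}.
On input 0, block {A,H} splits into {A} and {H}.
Split {C,D,I} by δ(·,0) → {C,D} and {I}.
Stable partition: {C,D} | {B,E} | {A} | {F,G} | {H} | {I} — 6 equivalence classes.
The equivalence class containing F is {F,G}, of size 2.

2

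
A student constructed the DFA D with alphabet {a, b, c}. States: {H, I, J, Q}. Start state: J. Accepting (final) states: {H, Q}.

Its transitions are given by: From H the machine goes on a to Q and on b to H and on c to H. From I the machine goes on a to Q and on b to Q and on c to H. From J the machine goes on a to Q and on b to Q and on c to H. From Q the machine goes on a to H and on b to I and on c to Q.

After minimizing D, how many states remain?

3

P0 = {H,Q} | {I,J}.
Refine {H,Q} on symbol b: members go to different blocks, giving {Q} and {H}.
No further refinement is possible. Final partition (3 blocks): {Q} | {I,J} | {H}.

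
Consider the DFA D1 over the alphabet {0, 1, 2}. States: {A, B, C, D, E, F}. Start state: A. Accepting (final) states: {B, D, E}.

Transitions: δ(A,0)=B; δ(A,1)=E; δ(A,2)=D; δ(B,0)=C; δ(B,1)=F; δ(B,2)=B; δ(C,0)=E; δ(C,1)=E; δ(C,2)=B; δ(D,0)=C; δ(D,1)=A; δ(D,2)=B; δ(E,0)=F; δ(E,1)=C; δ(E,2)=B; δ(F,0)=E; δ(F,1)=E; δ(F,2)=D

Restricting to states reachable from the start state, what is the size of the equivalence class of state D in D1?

All states are reachable from the start state.
Initial partition by acceptance: {B,D,E} | {A,C,F}.
No further refinement is possible. Final partition (2 blocks): {B,D,E} | {A,C,F}.
State D belongs to the block {B,D,E}, which has 3 states.

3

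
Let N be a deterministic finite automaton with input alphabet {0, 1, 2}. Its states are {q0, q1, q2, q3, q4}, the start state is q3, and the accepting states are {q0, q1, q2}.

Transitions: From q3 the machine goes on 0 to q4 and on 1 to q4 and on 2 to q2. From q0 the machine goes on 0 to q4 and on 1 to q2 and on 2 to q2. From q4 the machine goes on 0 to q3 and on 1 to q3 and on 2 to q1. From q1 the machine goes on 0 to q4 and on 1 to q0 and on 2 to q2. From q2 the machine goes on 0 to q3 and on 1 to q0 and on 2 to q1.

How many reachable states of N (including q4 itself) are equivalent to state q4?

All states are reachable from the start state.
Initial partition by acceptance: {q0,q1,q2} | {q3,q4}.
No further refinement is possible. Final partition (2 blocks): {q0,q1,q2} | {q3,q4}.
State q4 belongs to the block {q3,q4}, which has 2 states.

2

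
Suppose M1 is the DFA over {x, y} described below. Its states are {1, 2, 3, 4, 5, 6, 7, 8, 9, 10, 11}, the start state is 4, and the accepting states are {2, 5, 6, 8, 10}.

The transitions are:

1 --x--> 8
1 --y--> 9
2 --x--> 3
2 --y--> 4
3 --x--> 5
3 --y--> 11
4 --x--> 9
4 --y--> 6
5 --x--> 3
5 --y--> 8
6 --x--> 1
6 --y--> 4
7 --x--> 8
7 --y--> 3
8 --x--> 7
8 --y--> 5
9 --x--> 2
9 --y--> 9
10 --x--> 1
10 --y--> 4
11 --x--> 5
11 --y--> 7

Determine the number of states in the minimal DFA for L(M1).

Reachable states from the start: {1,2,3,4,5,6,7,8,9,11}. Unreachable: {10} — drop them.
Initial partition by acceptance: {2,5,6,8} | {1,3,4,7,9,11}.
Refine {2,5,6,8} on symbol y: members go to different blocks, giving {2,6} and {5,8}.
Split {1,3,4,7,9,11} by δ(·,x) → {1,3,7,11} and {4} and {9}.
Split {1,3,7,11} by δ(·,y) → {3,7,11} and {1}.
On input x, block {2,6} splits into {2} and {6}.
The partition is now stable with 7 blocks: {2} | {3,7,11} | {5,8} | {4} | {9} | {1} | {6}.

7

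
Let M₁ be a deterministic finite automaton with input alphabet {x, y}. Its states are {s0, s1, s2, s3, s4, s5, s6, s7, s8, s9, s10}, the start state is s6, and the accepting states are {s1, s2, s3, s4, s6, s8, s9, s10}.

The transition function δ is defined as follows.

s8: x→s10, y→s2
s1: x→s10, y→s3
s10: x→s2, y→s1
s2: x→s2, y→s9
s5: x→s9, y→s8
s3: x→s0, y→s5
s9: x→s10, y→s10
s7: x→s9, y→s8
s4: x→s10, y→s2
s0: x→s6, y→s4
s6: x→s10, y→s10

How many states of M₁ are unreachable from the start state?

1

BFS from s6 reaches {s0, s1, s2, s3, s4, s5, s6, s8, s9, s10}; the 1 state(s) s7 are never visited.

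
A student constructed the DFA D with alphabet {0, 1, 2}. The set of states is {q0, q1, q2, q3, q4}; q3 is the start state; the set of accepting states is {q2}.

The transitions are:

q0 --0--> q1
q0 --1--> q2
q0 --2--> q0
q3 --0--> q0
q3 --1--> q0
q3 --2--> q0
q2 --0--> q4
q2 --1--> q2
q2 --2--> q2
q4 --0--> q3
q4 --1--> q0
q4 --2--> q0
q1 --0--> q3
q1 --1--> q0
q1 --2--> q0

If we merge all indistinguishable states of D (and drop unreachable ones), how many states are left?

Every state is reachable, so we keep all 5.
Start with accepting vs non-accepting: {q2} | {q0,q1,q3,q4}.
On input 1, block {q0,q1,q3,q4} splits into {q1,q3,q4} and {q0}.
On input 0, block {q1,q3,q4} splits into {q1,q4} and {q3}.
Stable partition: {q2} | {q1,q4} | {q0} | {q3} — 4 equivalence classes.

4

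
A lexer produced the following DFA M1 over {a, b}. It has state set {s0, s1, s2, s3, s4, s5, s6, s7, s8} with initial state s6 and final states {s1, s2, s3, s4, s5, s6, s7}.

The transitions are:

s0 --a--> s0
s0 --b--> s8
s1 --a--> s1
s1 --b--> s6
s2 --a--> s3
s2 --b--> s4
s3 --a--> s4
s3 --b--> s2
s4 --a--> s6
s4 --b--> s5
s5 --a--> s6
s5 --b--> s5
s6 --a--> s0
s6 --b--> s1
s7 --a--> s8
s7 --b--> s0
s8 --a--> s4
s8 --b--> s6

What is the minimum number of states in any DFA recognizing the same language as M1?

First remove the unreachable states {s2,s3,s7}; 6 states remain.
Initial partition by acceptance: {s1,s4,s5,s6} | {s0,s8}.
Refine {s1,s4,s5,s6} on symbol a: members go to different blocks, giving {s1,s4,s5} and {s6}.
Split {s1,s4,s5} by δ(·,a) → {s4,s5} and {s1}.
Refine {s0,s8} on symbol a: members go to different blocks, giving {s0} and {s8}.
The partition is now stable with 5 blocks: {s4,s5} | {s0} | {s6} | {s1} | {s8}.

5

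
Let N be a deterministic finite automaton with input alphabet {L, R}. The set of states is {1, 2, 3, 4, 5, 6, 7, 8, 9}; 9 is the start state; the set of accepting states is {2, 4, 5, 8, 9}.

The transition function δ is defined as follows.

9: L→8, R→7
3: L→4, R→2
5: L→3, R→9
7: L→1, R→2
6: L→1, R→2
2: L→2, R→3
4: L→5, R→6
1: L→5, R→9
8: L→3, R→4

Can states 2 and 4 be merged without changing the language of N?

P0 = {2,4,5,8,9} | {1,3,6,7}.
Split {2,4,5,8,9} by δ(·,L) → {2,4,9} and {5,8}.
Refine {2,4,9} on symbol L: members go to different blocks, giving {4,9} and {2}.
Refine {1,3,6,7} on symbol L: members go to different blocks, giving {6,7} and {1} and {3}.
No further refinement is possible. Final partition (6 blocks): {4,9} | {6,7} | {5,8} | {2} | {1} | {3}.
2 and 4 end up in different blocks, so they are distinguishable. For instance, the string 'LL' is accepted from only 2.

No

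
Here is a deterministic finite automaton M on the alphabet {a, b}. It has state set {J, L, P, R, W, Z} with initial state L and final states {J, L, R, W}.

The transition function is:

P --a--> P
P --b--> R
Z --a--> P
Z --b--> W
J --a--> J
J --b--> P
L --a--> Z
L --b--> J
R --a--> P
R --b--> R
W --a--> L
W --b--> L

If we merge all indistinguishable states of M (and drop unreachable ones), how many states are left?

Every state is reachable, so we keep all 6.
Start with accepting vs non-accepting: {J,L,R,W} | {P,Z}.
Refine {J,L,R,W} on symbol a: members go to different blocks, giving {L,R} and {J,W}.
Refine {L,R} on symbol b: members go to different blocks, giving {L} and {R}.
On input b, block {P,Z} splits into {P} and {Z}.
Refine {J,W} on symbol a: members go to different blocks, giving {J} and {W}.
The partition is now stable with 6 blocks: {L} | {P} | {J} | {R} | {Z} | {W}.

6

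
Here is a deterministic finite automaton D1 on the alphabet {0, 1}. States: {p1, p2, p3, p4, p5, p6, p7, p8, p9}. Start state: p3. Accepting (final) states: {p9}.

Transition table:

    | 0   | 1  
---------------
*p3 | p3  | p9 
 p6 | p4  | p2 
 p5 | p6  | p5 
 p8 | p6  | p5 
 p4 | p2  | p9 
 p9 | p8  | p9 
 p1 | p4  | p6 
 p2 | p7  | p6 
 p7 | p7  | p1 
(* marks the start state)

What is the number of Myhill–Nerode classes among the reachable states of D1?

P0 = {p9} | {p1,p2,p3,p4,p5,p6,p7,p8}.
Split {p1,p2,p3,p4,p5,p6,p7,p8} by δ(·,1) → {p1,p2,p5,p6,p7,p8} and {p3,p4}.
Refine {p1,p2,p5,p6,p7,p8} on symbol 0: members go to different blocks, giving {p2,p5,p7,p8} and {p1,p6}.
Split {p2,p5,p7,p8} by δ(·,0) → {p2,p7} and {p5,p8}.
Split {p3,p4} by δ(·,0) → {p3} and {p4}.
Refine {p1,p6} on symbol 1: members go to different blocks, giving {p1} and {p6}.
On input 1, block {p2,p7} splits into {p2} and {p7}.
The partition is now stable with 8 blocks: {p9} | {p2} | {p3} | {p1} | {p5,p8} | {p4} | {p6} | {p7}.

8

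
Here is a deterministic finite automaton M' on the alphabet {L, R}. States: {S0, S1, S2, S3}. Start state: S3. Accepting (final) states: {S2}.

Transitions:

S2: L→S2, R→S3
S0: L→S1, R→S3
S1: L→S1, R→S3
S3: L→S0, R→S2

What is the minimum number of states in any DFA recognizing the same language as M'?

Start with accepting vs non-accepting: {S2} | {S0,S1,S3}.
On input R, block {S0,S1,S3} splits into {S0,S1} and {S3}.
The partition is now stable with 3 blocks: {S2} | {S0,S1} | {S3}.

3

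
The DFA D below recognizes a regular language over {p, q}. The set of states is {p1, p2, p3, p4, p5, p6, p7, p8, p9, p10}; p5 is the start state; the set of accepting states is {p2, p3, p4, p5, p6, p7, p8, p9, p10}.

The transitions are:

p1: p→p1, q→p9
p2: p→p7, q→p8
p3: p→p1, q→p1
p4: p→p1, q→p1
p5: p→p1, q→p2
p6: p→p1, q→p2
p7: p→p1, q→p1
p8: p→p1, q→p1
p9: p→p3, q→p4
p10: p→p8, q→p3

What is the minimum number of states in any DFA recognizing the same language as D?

First remove the unreachable states {p6,p10}; 8 states remain.
Start with accepting vs non-accepting: {p2,p3,p4,p5,p7,p8,p9} | {p1}.
Refine {p2,p3,p4,p5,p7,p8,p9} on symbol p: members go to different blocks, giving {p3,p4,p5,p7,p8} and {p2,p9}.
Split {p3,p4,p5,p7,p8} by δ(·,q) → {p3,p4,p7,p8} and {p5}.
The partition is now stable with 4 blocks: {p3,p4,p7,p8} | {p1} | {p2,p9} | {p5}.

4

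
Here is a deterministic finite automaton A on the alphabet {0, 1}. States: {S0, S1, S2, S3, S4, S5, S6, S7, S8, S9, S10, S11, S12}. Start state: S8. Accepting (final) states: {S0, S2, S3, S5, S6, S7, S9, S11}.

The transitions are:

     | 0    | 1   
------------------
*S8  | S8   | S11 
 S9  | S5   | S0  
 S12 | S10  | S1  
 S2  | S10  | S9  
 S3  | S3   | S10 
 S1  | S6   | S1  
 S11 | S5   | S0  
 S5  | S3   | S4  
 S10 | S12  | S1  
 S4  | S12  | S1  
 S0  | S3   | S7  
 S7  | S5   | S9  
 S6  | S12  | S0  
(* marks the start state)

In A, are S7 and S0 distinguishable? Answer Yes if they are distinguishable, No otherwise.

No

States {S2} cannot be reached from the start state, so discard them.
Initial partition by acceptance: {S0,S3,S5,S6,S7,S9,S11} | {S1,S4,S8,S10,S12}.
Split {S0,S3,S5,S6,S7,S9,S11} by δ(·,0) → {S0,S3,S5,S7,S9,S11} and {S6}.
Split {S0,S3,S5,S7,S9,S11} by δ(·,1) → {S0,S7,S9,S11} and {S3,S5}.
Split {S1,S4,S8,S10,S12} by δ(·,0) → {S4,S8,S10,S12} and {S1}.
Refine {S4,S8,S10,S12} on symbol 1: members go to different blocks, giving {S4,S10,S12} and {S8}.
No further refinement is possible. Final partition (6 blocks): {S0,S7,S9,S11} | {S4,S10,S12} | {S6} | {S3,S5} | {S1} | {S8}.
S7 and S0 lie in the same block of the stable partition, so they are equivalent — no string distinguishes them.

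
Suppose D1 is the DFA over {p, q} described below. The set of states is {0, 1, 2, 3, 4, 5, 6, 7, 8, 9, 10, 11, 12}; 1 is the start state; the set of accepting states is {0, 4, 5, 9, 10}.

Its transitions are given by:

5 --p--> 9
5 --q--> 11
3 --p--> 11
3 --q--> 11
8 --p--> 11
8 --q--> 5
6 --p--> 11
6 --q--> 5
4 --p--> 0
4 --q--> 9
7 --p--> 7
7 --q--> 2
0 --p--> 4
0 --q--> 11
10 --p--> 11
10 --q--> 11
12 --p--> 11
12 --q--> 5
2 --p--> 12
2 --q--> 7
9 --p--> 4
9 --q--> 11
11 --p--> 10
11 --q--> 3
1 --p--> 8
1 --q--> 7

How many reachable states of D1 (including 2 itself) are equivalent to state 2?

States {6} cannot be reached from the start state, so discard them.
Initial partition by acceptance: {0,4,5,9,10} | {1,2,3,7,8,11,12}.
Split {0,4,5,9,10} by δ(·,p) → {0,4,5,9} and {10}.
Split {0,4,5,9} by δ(·,q) → {0,5,9} and {4}.
On input p, block {0,5,9} splits into {0,9} and {5}.
Refine {1,2,3,7,8,11,12} on symbol p: members go to different blocks, giving {1,2,3,7,8,12} and {11}.
Split {1,2,3,7,8,12} by δ(·,p) → {1,2,7} and {3,8,12}.
On input p, block {1,2,7} splits into {1,2} and {7}.
Split {3,8,12} by δ(·,q) → {8,12} and {3}.
The partition is now stable with 9 blocks: {0,9} | {1,2} | {10} | {4} | {5} | {11} | {8,12} | {7} | {3}.
State 2 belongs to the block {1,2}, which has 2 states.

2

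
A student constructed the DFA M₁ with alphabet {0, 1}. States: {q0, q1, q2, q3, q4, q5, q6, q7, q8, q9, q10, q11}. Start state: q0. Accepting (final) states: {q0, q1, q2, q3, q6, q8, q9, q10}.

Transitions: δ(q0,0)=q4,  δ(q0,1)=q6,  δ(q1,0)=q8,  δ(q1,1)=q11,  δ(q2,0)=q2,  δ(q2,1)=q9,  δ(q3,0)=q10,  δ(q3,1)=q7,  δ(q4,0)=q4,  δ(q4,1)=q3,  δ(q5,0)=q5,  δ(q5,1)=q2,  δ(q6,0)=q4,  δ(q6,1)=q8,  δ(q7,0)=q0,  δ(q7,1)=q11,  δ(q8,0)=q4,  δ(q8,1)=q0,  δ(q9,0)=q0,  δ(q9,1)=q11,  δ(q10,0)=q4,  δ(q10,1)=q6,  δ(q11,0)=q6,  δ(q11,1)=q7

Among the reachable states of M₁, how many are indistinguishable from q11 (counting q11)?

States {q1,q2,q5,q9} cannot be reached from the start state, so discard them.
Initial partition by acceptance: {q0,q3,q6,q8,q10} | {q4,q7,q11}.
On input 0, block {q0,q3,q6,q8,q10} splits into {q0,q6,q8,q10} and {q3}.
Split {q4,q7,q11} by δ(·,0) → {q7,q11} and {q4}.
No further refinement is possible. Final partition (4 blocks): {q0,q6,q8,q10} | {q7,q11} | {q3} | {q4}.
The equivalence class containing q11 is {q7,q11}, of size 2.

2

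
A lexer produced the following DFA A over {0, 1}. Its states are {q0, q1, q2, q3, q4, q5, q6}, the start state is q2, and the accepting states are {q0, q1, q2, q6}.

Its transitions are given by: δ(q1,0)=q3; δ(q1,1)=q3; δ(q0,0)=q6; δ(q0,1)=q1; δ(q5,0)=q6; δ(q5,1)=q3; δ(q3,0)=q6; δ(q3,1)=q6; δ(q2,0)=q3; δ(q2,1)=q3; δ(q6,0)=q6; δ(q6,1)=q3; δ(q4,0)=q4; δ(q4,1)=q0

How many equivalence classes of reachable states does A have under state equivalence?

3

First remove the unreachable states {q0,q1,q4,q5}; 3 states remain.
P0 = {q2,q6} | {q3}.
Split {q2,q6} by δ(·,0) → {q2} and {q6}.
Stable partition: {q2} | {q3} | {q6} — 3 equivalence classes.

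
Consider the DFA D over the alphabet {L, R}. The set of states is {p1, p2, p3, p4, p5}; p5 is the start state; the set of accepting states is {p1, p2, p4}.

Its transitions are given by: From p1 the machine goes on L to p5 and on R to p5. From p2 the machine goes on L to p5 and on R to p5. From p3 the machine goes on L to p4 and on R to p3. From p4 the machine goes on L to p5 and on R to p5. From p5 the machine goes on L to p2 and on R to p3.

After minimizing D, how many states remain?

Reachable states from the start: {p2,p3,p4,p5}. Unreachable: {p1} — drop them.
Start with accepting vs non-accepting: {p2,p4} | {p3,p5}.
No further refinement is possible. Final partition (2 blocks): {p2,p4} | {p3,p5}.

2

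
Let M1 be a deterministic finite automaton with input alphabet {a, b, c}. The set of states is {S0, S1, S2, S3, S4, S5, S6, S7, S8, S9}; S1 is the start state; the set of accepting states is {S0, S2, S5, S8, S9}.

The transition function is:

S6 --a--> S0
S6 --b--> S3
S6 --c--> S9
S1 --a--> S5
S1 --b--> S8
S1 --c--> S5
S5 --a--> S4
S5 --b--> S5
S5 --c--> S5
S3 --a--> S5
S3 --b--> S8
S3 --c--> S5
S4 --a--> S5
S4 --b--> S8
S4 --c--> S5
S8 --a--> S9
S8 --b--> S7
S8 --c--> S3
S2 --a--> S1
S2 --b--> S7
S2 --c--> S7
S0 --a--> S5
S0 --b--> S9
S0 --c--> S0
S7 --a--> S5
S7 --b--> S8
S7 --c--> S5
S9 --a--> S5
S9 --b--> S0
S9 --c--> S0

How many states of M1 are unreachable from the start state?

Starting at S1 and following transitions, the reachable set is {S0, S1, S3, S4, S5, S7, S8, S9}. That leaves S2, S6 unreachable — 2 in total.

2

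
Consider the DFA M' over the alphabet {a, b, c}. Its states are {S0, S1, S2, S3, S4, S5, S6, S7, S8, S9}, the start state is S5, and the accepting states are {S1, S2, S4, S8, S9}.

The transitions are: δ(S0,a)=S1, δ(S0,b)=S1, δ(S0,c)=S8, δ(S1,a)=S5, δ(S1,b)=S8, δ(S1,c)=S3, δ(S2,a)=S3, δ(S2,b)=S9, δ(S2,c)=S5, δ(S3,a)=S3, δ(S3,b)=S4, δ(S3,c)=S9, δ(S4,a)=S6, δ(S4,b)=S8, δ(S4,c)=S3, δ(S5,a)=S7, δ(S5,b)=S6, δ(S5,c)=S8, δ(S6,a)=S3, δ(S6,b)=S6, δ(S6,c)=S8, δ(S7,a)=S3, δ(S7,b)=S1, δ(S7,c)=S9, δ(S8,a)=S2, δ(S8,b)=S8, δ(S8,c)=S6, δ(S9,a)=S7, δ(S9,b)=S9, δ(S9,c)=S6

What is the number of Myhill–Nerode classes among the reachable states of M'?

5

First remove the unreachable states {S0}; 9 states remain.
Start with accepting vs non-accepting: {S1,S2,S4,S8,S9} | {S3,S5,S6,S7}.
Split {S1,S2,S4,S8,S9} by δ(·,a) → {S1,S2,S4,S9} and {S8}.
On input b, block {S1,S2,S4,S9} splits into {S1,S4} and {S2,S9}.
Refine {S3,S5,S6,S7} on symbol b: members go to different blocks, giving {S3,S7} and {S5,S6}.
No further refinement is possible. Final partition (5 blocks): {S1,S4} | {S3,S7} | {S8} | {S2,S9} | {S5,S6}.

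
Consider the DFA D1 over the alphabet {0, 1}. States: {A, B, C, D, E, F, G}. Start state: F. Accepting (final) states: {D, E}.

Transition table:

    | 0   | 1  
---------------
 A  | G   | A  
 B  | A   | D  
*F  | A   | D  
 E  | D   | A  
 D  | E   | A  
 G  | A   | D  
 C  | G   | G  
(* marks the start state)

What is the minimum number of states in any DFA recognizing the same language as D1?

States {B,C} cannot be reached from the start state, so discard them.
Initial partition by acceptance: {D,E} | {A,F,G}.
Refine {A,F,G} on symbol 1: members go to different blocks, giving {F,G} and {A}.
Stable partition: {D,E} | {F,G} | {A} — 3 equivalence classes.

3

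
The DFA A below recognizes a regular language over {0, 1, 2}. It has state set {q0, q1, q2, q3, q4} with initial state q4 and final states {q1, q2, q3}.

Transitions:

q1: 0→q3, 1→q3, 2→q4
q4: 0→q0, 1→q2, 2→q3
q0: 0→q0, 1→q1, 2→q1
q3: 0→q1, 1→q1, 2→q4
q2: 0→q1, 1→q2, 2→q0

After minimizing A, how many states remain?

2

Initial partition by acceptance: {q1,q2,q3} | {q0,q4}.
The partition is now stable with 2 blocks: {q1,q2,q3} | {q0,q4}.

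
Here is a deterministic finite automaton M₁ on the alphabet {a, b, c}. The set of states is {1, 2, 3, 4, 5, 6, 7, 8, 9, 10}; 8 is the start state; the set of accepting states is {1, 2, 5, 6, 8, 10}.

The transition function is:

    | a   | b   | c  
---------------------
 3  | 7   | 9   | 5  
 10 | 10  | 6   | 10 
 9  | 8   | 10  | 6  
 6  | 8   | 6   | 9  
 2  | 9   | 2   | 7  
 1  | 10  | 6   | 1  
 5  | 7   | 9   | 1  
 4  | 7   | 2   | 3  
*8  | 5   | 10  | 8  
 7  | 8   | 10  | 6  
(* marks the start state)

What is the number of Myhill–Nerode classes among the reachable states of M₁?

Reachable states from the start: {1,5,6,7,8,9,10}. Unreachable: {2,3,4} — drop them.
P0 = {1,5,6,8,10} | {7,9}.
Refine {1,5,6,8,10} on symbol a: members go to different blocks, giving {1,6,8,10} and {5}.
Split {1,6,8,10} by δ(·,a) → {1,6,10} and {8}.
On input a, block {1,6,10} splits into {1,10} and {6}.
No further refinement is possible. Final partition (5 blocks): {1,10} | {7,9} | {5} | {8} | {6}.

5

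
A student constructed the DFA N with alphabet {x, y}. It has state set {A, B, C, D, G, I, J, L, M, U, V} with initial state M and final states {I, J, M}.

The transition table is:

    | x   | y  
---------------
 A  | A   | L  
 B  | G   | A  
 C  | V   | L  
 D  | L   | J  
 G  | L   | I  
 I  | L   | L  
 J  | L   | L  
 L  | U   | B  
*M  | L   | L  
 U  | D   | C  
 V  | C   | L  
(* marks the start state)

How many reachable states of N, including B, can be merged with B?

2

P0 = {I,J,M} | {A,B,C,D,G,L,U,V}.
On input y, block {A,B,C,D,G,L,U,V} splits into {A,B,C,L,U,V} and {D,G}.
On input x, block {A,B,C,L,U,V} splits into {A,C,L,V} and {B,U}.
Refine {A,C,L,V} on symbol x: members go to different blocks, giving {A,C,V} and {L}.
No further refinement is possible. Final partition (5 blocks): {I,J,M} | {A,C,V} | {D,G} | {B,U} | {L}.
State B belongs to the block {B,U}, which has 2 states.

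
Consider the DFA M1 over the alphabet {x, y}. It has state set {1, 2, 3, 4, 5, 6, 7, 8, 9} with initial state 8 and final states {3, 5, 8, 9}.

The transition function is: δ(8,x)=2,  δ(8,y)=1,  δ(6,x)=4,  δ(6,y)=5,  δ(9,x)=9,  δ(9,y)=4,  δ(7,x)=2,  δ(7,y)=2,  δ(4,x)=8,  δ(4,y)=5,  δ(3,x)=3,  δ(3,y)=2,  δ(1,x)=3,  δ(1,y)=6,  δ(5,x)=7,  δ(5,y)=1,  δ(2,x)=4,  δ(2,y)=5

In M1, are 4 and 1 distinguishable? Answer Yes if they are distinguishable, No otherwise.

States {9} cannot be reached from the start state, so discard them.
Start with accepting vs non-accepting: {3,5,8} | {1,2,4,6,7}.
Split {3,5,8} by δ(·,x) → {5,8} and {3}.
Split {1,2,4,6,7} by δ(·,x) → {2,6,7} and {1} and {4}.
Split {2,6,7} by δ(·,x) → {2,6} and {7}.
On input x, block {5,8} splits into {5} and {8}.
No further refinement is possible. Final partition (7 blocks): {5} | {2,6} | {3} | {1} | {4} | {7} | {8}.
4 and 1 end up in different blocks, so they are distinguishable. For instance, the string 'y' is accepted from only 4.

Yes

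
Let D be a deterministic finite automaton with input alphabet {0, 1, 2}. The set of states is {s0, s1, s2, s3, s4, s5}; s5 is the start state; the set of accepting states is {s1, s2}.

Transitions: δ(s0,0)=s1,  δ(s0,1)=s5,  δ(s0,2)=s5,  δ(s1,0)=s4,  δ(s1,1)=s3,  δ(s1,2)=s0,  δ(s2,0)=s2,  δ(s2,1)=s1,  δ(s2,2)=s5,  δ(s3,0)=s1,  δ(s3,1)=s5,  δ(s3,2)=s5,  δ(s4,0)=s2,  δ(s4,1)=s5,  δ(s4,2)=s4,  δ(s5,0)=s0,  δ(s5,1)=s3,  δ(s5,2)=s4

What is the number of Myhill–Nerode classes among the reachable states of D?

5

Every state is reachable, so we keep all 6.
Start with accepting vs non-accepting: {s1,s2} | {s0,s3,s4,s5}.
Refine {s1,s2} on symbol 0: members go to different blocks, giving {s1} and {s2}.
Refine {s0,s3,s4,s5} on symbol 0: members go to different blocks, giving {s0,s3} and {s4} and {s5}.
The partition is now stable with 5 blocks: {s1} | {s0,s3} | {s2} | {s4} | {s5}.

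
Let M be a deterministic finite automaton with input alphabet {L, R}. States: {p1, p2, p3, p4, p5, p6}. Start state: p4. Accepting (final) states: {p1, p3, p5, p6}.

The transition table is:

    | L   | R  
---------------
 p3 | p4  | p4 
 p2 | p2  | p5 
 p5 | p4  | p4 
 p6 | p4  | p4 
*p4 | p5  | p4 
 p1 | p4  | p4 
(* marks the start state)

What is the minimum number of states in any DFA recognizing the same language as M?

States {p1,p2,p3,p6} cannot be reached from the start state, so discard them.
P0 = {p5} | {p4}.
Stable partition: {p5} | {p4} — 2 equivalence classes.

2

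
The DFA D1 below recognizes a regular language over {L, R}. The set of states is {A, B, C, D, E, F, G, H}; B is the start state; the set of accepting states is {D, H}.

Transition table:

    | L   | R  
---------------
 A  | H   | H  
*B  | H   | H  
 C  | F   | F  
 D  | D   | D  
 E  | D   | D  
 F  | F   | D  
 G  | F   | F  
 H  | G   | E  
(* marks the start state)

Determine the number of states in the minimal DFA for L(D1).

6

States {A,C} cannot be reached from the start state, so discard them.
Initial partition by acceptance: {D,H} | {B,E,F,G}.
Refine {D,H} on symbol L: members go to different blocks, giving {D} and {H}.
Split {B,E,F,G} by δ(·,L) → {F,G} and {B} and {E}.
Split {F,G} by δ(·,R) → {F} and {G}.
No further refinement is possible. Final partition (6 blocks): {D} | {F} | {H} | {B} | {E} | {G}.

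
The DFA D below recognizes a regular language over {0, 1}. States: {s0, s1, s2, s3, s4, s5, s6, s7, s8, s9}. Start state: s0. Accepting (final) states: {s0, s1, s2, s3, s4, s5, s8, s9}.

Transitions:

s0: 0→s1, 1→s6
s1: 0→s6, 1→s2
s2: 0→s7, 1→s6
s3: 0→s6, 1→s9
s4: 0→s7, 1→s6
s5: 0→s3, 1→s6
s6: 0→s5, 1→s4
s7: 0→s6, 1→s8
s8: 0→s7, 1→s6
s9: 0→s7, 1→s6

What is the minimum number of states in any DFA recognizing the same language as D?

Every state is reachable, so we keep all 10.
Initial partition by acceptance: {s0,s1,s2,s3,s4,s5,s8,s9} | {s6,s7}.
Split {s0,s1,s2,s3,s4,s5,s8,s9} by δ(·,0) → {s1,s2,s3,s4,s8,s9} and {s0,s5}.
On input 1, block {s1,s2,s3,s4,s8,s9} splits into {s2,s4,s8,s9} and {s1,s3}.
On input 0, block {s6,s7} splits into {s6} and {s7}.
The partition is now stable with 5 blocks: {s2,s4,s8,s9} | {s6} | {s0,s5} | {s1,s3} | {s7}.

5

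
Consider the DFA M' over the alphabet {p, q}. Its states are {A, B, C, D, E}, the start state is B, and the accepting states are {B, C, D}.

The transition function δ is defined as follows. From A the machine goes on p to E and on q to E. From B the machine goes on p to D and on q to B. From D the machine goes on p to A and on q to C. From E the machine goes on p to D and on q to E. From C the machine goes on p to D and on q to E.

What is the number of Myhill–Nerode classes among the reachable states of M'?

5

Every state is reachable, so we keep all 5.
Start with accepting vs non-accepting: {B,C,D} | {A,E}.
Refine {B,C,D} on symbol p: members go to different blocks, giving {B,C} and {D}.
Split {B,C} by δ(·,q) → {B} and {C}.
Split {A,E} by δ(·,p) → {A} and {E}.
No further refinement is possible. Final partition (5 blocks): {B} | {A} | {D} | {C} | {E}.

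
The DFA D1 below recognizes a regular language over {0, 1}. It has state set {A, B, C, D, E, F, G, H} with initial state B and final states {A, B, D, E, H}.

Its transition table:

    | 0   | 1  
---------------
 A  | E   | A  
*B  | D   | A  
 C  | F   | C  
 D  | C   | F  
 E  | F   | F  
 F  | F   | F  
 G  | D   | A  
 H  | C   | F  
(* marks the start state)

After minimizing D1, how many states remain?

First remove the unreachable states {G,H}; 6 states remain.
P0 = {A,B,D,E} | {C,F}.
Refine {A,B,D,E} on symbol 0: members go to different blocks, giving {A,B} and {D,E}.
No further refinement is possible. Final partition (3 blocks): {A,B} | {C,F} | {D,E}.

3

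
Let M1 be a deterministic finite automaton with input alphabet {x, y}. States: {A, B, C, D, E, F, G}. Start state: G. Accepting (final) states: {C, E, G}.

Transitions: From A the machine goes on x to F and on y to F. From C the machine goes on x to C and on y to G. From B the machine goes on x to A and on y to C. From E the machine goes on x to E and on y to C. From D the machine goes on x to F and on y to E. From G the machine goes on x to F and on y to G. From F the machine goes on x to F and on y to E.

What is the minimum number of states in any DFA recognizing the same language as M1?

4

States {A,B,D} cannot be reached from the start state, so discard them.
Start with accepting vs non-accepting: {C,E,G} | {F}.
Split {C,E,G} by δ(·,x) → {C,E} and {G}.
Refine {C,E} on symbol y: members go to different blocks, giving {C} and {E}.
Stable partition: {C} | {F} | {G} | {E} — 4 equivalence classes.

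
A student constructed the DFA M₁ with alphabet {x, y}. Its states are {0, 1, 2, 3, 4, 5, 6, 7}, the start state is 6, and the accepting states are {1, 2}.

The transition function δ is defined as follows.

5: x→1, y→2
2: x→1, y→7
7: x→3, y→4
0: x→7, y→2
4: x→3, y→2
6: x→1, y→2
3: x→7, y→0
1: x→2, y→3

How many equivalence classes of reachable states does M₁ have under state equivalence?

Reachable states from the start: {0,1,2,3,4,6,7}. Unreachable: {5} — drop them.
Start with accepting vs non-accepting: {1,2} | {0,3,4,6,7}.
Refine {0,3,4,6,7} on symbol x: members go to different blocks, giving {0,3,4,7} and {6}.
On input y, block {0,3,4,7} splits into {0,4} and {3,7}.
The partition is now stable with 4 blocks: {1,2} | {0,4} | {6} | {3,7}.

4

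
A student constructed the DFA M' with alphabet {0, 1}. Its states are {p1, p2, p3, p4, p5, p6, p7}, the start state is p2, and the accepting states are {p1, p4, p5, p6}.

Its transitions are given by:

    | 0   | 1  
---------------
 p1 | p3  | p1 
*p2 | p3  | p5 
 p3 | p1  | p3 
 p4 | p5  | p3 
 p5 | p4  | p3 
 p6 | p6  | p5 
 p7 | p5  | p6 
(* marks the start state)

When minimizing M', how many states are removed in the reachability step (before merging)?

2

No path from p2 leads to p6, p7; the other 5 states are all reachable.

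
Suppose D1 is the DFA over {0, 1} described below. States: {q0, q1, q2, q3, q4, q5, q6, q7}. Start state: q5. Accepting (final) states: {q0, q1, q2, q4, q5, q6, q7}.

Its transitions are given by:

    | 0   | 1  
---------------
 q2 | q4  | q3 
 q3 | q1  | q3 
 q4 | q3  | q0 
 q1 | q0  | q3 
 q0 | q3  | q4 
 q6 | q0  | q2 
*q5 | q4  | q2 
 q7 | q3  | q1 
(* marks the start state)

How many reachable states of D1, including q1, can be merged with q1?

2

States {q6,q7} cannot be reached from the start state, so discard them.
P0 = {q0,q1,q2,q4,q5} | {q3}.
Split {q0,q1,q2,q4,q5} by δ(·,0) → {q1,q2,q5} and {q0,q4}.
Refine {q1,q2,q5} on symbol 1: members go to different blocks, giving {q1,q2} and {q5}.
No further refinement is possible. Final partition (4 blocks): {q1,q2} | {q3} | {q0,q4} | {q5}.
State q1 belongs to the block {q1,q2}, which has 2 states.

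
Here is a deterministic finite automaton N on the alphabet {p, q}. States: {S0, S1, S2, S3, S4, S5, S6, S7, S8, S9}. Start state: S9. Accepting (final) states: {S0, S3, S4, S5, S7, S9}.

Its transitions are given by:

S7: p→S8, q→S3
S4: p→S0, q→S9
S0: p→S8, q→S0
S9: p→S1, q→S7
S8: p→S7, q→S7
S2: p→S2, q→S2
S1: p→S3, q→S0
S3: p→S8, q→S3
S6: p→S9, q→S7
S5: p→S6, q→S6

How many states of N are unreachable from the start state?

Starting at S9 and following transitions, the reachable set is {S0, S1, S3, S7, S8, S9}. That leaves S2, S4, S5, S6 unreachable — 4 in total.

4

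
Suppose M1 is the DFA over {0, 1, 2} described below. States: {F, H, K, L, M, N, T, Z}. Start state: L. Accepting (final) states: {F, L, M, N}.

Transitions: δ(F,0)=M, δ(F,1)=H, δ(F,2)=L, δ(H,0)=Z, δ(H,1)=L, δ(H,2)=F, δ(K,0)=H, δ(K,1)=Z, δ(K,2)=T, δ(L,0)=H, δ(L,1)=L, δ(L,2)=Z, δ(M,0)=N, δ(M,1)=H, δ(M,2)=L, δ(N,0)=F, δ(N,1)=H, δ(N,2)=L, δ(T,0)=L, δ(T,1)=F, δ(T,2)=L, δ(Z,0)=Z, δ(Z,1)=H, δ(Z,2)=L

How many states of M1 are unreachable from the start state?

BFS from L reaches {F, H, L, M, N, Z}; the 2 state(s) K, T are never visited.

2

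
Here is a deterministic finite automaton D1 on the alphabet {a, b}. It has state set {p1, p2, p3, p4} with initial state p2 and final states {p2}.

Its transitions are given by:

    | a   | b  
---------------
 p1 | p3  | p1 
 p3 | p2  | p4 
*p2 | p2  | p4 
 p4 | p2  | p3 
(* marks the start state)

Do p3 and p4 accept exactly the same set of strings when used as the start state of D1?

Yes

First remove the unreachable states {p1}; 3 states remain.
P0 = {p2} | {p3,p4}.
Stable partition: {p2} | {p3,p4} — 2 equivalence classes.
p3 and p4 lie in the same block of the stable partition, so they are equivalent — no string distinguishes them.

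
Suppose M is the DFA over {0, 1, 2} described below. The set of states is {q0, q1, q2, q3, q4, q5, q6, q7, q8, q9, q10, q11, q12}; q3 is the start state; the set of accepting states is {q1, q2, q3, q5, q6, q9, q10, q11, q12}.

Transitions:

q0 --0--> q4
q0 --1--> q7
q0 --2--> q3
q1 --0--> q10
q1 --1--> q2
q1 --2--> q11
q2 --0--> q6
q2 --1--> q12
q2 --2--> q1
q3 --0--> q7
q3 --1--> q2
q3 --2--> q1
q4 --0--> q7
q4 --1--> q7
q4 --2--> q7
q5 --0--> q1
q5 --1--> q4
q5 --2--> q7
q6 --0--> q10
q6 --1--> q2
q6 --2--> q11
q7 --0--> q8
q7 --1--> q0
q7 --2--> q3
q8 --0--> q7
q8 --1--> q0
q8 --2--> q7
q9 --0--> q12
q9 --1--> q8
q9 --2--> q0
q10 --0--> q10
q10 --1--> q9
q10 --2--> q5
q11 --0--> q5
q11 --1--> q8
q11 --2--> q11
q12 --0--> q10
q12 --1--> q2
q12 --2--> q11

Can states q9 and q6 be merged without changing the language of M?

No

Start with accepting vs non-accepting: {q1,q2,q3,q5,q6,q9,q10,q11,q12} | {q0,q4,q7,q8}.
On input 0, block {q1,q2,q3,q5,q6,q9,q10,q11,q12} splits into {q1,q2,q5,q6,q9,q10,q11,q12} and {q3}.
Refine {q1,q2,q5,q6,q9,q10,q11,q12} on symbol 1: members go to different blocks, giving {q1,q2,q6,q10,q12} and {q5,q9,q11}.
Refine {q1,q2,q6,q10,q12} on symbol 1: members go to different blocks, giving {q1,q2,q6,q12} and {q10}.
Split {q1,q2,q6,q12} by δ(·,0) → {q1,q6,q12} and {q2}.
On input 2, block {q0,q4,q7,q8} splits into {q0,q7} and {q4,q8}.
Refine {q5,q9,q11} on symbol 0: members go to different blocks, giving {q5,q9} and {q11}.
Stable partition: {q1,q6,q12} | {q0,q7} | {q3} | {q5,q9} | {q10} | {q2} | {q4,q8} | {q11} — 8 equivalence classes.
q9 and q6 end up in different blocks, so they are distinguishable. For instance, the string '1' is accepted from only q6.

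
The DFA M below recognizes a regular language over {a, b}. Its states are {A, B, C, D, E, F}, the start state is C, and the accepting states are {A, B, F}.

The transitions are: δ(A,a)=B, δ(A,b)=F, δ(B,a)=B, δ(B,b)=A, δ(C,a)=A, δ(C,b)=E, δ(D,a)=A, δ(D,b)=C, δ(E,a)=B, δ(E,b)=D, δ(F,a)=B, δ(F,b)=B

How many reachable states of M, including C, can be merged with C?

Start with accepting vs non-accepting: {A,B,F} | {C,D,E}.
Stable partition: {A,B,F} | {C,D,E} — 2 equivalence classes.
The equivalence class containing C is {C,D,E}, of size 3.

3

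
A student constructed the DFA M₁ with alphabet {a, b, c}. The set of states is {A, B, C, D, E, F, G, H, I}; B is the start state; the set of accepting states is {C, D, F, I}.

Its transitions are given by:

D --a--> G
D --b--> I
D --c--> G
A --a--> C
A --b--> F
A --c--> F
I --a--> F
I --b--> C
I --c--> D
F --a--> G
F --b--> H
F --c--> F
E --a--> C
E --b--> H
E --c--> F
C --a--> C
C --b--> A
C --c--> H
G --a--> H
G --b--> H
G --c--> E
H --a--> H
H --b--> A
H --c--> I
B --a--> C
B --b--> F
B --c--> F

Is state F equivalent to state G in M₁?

All states are reachable from the start state.
Initial partition by acceptance: {C,D,F,I} | {A,B,E,G,H}.
Split {C,D,F,I} by δ(·,a) → {C,I} and {D,F}.
Refine {C,I} on symbol a: members go to different blocks, giving {C} and {I}.
On input a, block {A,B,E,G,H} splits into {A,B,E} and {G,H}.
Refine {A,B,E} on symbol b: members go to different blocks, giving {A,B} and {E}.
Split {D,F} by δ(·,b) → {D} and {F}.
Split {G,H} by δ(·,b) → {G} and {H}.
The partition is now stable with 8 blocks: {C} | {A,B} | {D} | {I} | {G} | {E} | {F} | {H}.
F and G end up in different blocks, so they are distinguishable. For instance, the string 'ε' is accepted from only F.

No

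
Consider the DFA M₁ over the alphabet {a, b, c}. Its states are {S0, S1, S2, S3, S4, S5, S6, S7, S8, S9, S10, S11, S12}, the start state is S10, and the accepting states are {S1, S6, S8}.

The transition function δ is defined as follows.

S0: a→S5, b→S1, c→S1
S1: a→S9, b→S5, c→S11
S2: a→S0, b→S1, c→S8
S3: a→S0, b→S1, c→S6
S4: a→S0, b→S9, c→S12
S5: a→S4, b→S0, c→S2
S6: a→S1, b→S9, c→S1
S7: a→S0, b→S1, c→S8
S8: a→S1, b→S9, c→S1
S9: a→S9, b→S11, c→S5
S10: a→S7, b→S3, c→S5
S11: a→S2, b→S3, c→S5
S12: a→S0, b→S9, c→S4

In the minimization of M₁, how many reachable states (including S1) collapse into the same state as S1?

1

Every state is reachable, so we keep all 13.
P0 = {S1,S6,S8} | {S0,S2,S3,S4,S5,S7,S9,S10,S11,S12}.
Refine {S1,S6,S8} on symbol a: members go to different blocks, giving {S6,S8} and {S1}.
On input b, block {S0,S2,S3,S4,S5,S7,S9,S10,S11,S12} splits into {S4,S5,S9,S10,S11,S12} and {S0,S2,S3,S7}.
Refine {S4,S5,S9,S10,S11,S12} on symbol a: members go to different blocks, giving {S4,S10,S11,S12} and {S5,S9}.
Refine {S4,S10,S11,S12} on symbol b: members go to different blocks, giving {S4,S12} and {S10,S11}.
Refine {S0,S2,S3,S7} on symbol a: members go to different blocks, giving {S2,S3,S7} and {S0}.
Split {S5,S9} by δ(·,a) → {S5} and {S9}.
Stable partition: {S6,S8} | {S4,S12} | {S1} | {S2,S3,S7} | {S5} | {S10,S11} | {S0} | {S9} — 8 equivalence classes.
The equivalence class containing S1 is {S1}, of size 1.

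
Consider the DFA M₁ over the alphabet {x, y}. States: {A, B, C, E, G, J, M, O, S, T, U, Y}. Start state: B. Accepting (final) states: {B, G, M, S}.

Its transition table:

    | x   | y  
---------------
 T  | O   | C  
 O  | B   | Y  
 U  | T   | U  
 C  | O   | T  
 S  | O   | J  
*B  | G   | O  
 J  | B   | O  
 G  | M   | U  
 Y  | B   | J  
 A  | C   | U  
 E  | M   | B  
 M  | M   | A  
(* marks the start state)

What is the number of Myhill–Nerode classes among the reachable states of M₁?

Reachable states from the start: {A,B,C,G,J,M,O,T,U,Y}. Unreachable: {E,S} — drop them.
Initial partition by acceptance: {B,G,M} | {A,C,J,O,T,U,Y}.
On input x, block {A,C,J,O,T,U,Y} splits into {A,C,T,U} and {J,O,Y}.
On input y, block {B,G,M} splits into {G,M} and {B}.
Split {A,C,T,U} by δ(·,x) → {C,T} and {A,U}.
The partition is now stable with 5 blocks: {G,M} | {C,T} | {J,O,Y} | {B} | {A,U}.

5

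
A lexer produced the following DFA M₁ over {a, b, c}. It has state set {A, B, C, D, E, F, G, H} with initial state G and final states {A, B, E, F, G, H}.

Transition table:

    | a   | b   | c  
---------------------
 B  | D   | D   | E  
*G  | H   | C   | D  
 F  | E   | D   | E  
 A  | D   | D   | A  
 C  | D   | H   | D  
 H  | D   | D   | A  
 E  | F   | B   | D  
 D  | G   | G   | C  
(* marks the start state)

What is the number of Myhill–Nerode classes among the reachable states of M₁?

Reachable states from the start: {A,C,D,G,H}. Unreachable: {B,E,F} — drop them.
Initial partition by acceptance: {A,G,H} | {C,D}.
On input a, block {A,G,H} splits into {A,H} and {G}.
Split {C,D} by δ(·,a) → {C} and {D}.
The partition is now stable with 4 blocks: {A,H} | {C} | {G} | {D}.

4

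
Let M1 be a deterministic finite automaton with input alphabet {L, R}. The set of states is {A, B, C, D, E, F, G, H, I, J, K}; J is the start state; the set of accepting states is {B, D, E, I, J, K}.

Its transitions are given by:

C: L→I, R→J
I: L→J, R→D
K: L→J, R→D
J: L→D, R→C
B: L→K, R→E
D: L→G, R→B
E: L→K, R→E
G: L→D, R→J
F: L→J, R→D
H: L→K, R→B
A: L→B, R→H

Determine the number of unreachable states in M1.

3

Starting at J and following transitions, the reachable set is {B, C, D, E, G, I, J, K}. That leaves A, F, H unreachable — 3 in total.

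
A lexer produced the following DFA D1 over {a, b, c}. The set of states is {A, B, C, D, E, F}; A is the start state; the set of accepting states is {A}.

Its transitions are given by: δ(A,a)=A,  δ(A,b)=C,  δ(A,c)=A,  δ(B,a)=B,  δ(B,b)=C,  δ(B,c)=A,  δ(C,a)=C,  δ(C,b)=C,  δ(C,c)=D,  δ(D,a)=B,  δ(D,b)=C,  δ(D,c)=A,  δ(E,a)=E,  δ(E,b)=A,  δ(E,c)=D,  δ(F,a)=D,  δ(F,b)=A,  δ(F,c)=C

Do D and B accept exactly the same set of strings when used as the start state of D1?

States {E,F} cannot be reached from the start state, so discard them.
Start with accepting vs non-accepting: {A} | {B,C,D}.
Split {B,C,D} by δ(·,c) → {B,D} and {C}.
The partition is now stable with 3 blocks: {A} | {B,D} | {C}.
D and B lie in the same block of the stable partition, so they are equivalent — no string distinguishes them.

Yes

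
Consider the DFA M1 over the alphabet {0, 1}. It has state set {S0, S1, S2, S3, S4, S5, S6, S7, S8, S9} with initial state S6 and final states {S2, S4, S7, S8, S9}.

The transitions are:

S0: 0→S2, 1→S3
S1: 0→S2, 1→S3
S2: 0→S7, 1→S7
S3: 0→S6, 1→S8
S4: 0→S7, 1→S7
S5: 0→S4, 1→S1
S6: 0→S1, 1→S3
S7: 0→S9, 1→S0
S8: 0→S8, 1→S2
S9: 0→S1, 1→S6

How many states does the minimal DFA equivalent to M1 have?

Reachable states from the start: {S0,S1,S2,S3,S6,S7,S8,S9}. Unreachable: {S4,S5} — drop them.
Start with accepting vs non-accepting: {S2,S7,S8,S9} | {S0,S1,S3,S6}.
Split {S2,S7,S8,S9} by δ(·,0) → {S2,S7,S8} and {S9}.
Split {S2,S7,S8} by δ(·,0) → {S2,S8} and {S7}.
Refine {S2,S8} on symbol 0: members go to different blocks, giving {S2} and {S8}.
Refine {S0,S1,S3,S6} on symbol 0: members go to different blocks, giving {S0,S1} and {S3,S6}.
Split {S3,S6} by δ(·,0) → {S3} and {S6}.
No further refinement is possible. Final partition (7 blocks): {S2} | {S0,S1} | {S9} | {S7} | {S8} | {S3} | {S6}.

7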